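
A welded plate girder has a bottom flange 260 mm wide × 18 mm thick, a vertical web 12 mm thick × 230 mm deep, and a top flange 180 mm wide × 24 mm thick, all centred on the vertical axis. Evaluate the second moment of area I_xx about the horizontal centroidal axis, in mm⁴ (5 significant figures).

I_xx ≈ 1.5405 × 10⁸ mm⁴

Treat the section as a set of non-overlapping primitives; coordinates are from the bounding-box lower-left.
Bottom plate: 260 × 18, A = 4 680 mm², y = 9 mm, Ī = 126 360 mm⁴.
Web plate: 12 × 230, A = 2 760 mm², y = 133 mm, Ī = 12 167 000 mm⁴.
Top plate: 180 × 24, A = 4 320 mm², y = 260 mm, Ī = 207 360 mm⁴.
Centroid: ȳ = ΣA·y / ΣA = 130.3061 mm.
Transfer each piece to the horizontal centroidal axis using Ī + A·d² with d = y − 130.3061:
  bottom plate: d = -121.3061 mm → contributes +68 993 381 mm⁴
  web plate: d = 2.693878 mm → contributes +12 187 029 mm⁴
  top plate: d = 129.6939 mm → contributes +72 871 928 mm⁴
Total I = 154 052 338 mm⁴.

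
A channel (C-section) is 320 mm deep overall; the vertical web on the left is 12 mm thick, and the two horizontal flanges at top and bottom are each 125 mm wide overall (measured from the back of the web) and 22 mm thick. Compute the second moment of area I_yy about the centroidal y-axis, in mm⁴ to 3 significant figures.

I_yy ≈ 1.38 × 10⁷ mm⁴

Break the section into simple shapes (no overlaps), measuring from the bottom-left corner of the bounding box.
Web: 12 × 320, A = 3 840 mm², x = 6 mm, Ī = 46 080 mm⁴.
Top flange (beyond web): 113 × 22, A = 2 486 mm², x = 68.5 mm, Ī = 2 645 311 mm⁴.
Bottom flange (beyond web): 113 × 22, A = 2 486 mm², x = 68.5 mm, Ī = 2 645 311 mm⁴.
Centroid: x̄ = ΣA·x / ΣA = 41.264 mm.
Transfer each piece to the centroidal y-axis using Ī + A·d² with d = x − 41.264:
  web: d = -35.264 mm → contributes +4 821 422 mm⁴
  top flange (beyond web): d = 27.236 mm → contributes +4 489 369 mm⁴
  bottom flange (beyond web): d = 27.236 mm → contributes +4 489 369 mm⁴
Total I = 13 800 161 mm⁴.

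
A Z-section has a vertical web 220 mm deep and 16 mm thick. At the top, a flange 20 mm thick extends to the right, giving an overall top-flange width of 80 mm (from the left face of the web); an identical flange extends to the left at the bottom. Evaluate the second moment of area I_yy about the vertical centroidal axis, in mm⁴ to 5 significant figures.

I_yy ≈ 5.0449 × 10⁶ mm⁴

Decompose the section into non-overlapping parts with the origin at the bottom-left of its bounding rectangle.
Web: 16 × 220, A = 3 520 mm², x = 72 mm, Ī = 75093.33 mm⁴.
Top flange (beyond web): 64 × 20, A = 1 280 mm², x = 112 mm, Ī = 436906.7 mm⁴.
Bottom flange (beyond web): 64 × 20, A = 1 280 mm², x = 32 mm, Ī = 436906.7 mm⁴.
Centroid: x̄ = ΣA·x / ΣA = 72 mm.
Transfer each piece to the vertical centroidal axis using Ī + A·d² with d = x − 72:
  web: d = 0 mm → contributes +75093.33 mm⁴
  top flange (beyond web): d = 40 mm → contributes +2 484 907 mm⁴
  bottom flange (beyond web): d = -40 mm → contributes +2 484 907 mm⁴
Total I = 5 044 907 mm⁴.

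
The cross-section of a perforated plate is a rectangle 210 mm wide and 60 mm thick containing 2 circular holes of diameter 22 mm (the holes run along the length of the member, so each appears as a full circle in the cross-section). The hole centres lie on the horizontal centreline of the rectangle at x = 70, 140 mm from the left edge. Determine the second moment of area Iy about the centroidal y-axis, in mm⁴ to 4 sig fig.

Treat the section as a set of non-overlapping primitives; coordinates are from the bounding-box lower-left.
Plate: 210 × 60, A = 12 600 mm², x = 105 mm, Ī = 46 305 000 mm⁴.
Hole 1 (subtracted): ⌀22, A = 380.133 mm², x = 70 mm, Ī = 11 499 mm⁴.
Hole 2 (subtracted): ⌀22, A = 380.133 mm², x = 140 mm, Ī = 11 499 mm⁴.
By symmetry the centroid is at mid-width, x̄ = 105 mm.
Transfer each piece to the centroidal y-axis using Ī + A·d² with d = x − 105:
  plate: d = 0 mm → contributes +46 305 000 mm⁴
  hole 1: d = -35 mm → contributes −477 162 mm⁴
  hole 2: d = 35 mm → contributes −477 162 mm⁴
Total I = 45 350 677 mm⁴.

Iy ≈ 4.535 × 10⁷ mm⁴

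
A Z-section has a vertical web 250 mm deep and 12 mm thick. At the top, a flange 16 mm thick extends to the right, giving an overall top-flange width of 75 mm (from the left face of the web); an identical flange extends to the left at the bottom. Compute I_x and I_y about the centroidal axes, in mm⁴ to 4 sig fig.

I_x ≈ 4.327 × 10⁷ mm⁴, I_y ≈ 3.538 × 10⁶ mm⁴

Decompose the section into non-overlapping parts with the origin at the bottom-left of its bounding rectangle.
Web: 12 × 250, A = 3 000 mm², y = 125 mm, Ī = 15 625 000 mm⁴.
Top flange (beyond web): 63 × 16, A = 1 008 mm², y = 242 mm, Ī = 21 504 mm⁴.
Bottom flange (beyond web): 63 × 16, A = 1 008 mm², y = 8 mm, Ī = 21 504 mm⁴.
Centroid: ȳ = ΣA·y / ΣA = 125 mm.
Transfer each piece to the centroidal x-axis using Ī + A·d² with d = y − 125:
  web: d = 0 mm → contributes +15 625 000 mm⁴
  top flange (beyond web): d = 117 mm → contributes +13 820 016 mm⁴
  bottom flange (beyond web): d = -117 mm → contributes +13 820 016 mm⁴
Total I = 43 265 032 mm⁴.
For the y-axis: x̄ = 69 mm.
Repeating about the centroidal y-axis gives I_y = 3 537 792 mm⁴.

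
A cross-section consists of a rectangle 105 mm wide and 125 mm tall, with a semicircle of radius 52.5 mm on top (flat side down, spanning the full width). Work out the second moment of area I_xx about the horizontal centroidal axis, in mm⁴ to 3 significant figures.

I_xx ≈ 4.13 × 10⁷ mm⁴

Decompose the section into non-overlapping parts with the origin at the bottom-left of its bounding rectangle.
Rectangular body: 105 × 125, A = 13 125 mm², y = 62.5 mm, Ī = 17 089 844 mm⁴.
Semicircular cap: semicircle r = 52.5, A = 4329.5 mm², y = 147.28 mm, Ī = 833 814 mm⁴.
Centroid: ȳ = ΣA·y / ΣA = 83.53 mm.
Transfer each piece to the horizontal centroidal axis using Ī + A·d² with d = y − 83.53:
  rectangular body: d = -21.03 mm → contributes +22 894 350 mm⁴
  semicircular cap: d = 63.752 mm → contributes +18 430 305 mm⁴
Total I = 41 324 655 mm⁴.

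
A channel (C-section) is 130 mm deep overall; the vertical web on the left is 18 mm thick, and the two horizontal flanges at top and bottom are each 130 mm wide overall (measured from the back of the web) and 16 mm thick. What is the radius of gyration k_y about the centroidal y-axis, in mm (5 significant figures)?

k_y ≈ 40.654 mm

Treat the section as a set of non-overlapping primitives; coordinates are from the bounding-box lower-left.
Web: 18 × 130, A = 2 340 mm², x = 9 mm, Ī = 63 180 mm⁴.
Top flange (beyond web): 112 × 16, A = 1 792 mm², x = 74 mm, Ī = 1 873 237 mm⁴.
Bottom flange (beyond web): 112 × 16, A = 1 792 mm², x = 74 mm, Ī = 1 873 237 mm⁴.
Centroid: x̄ = ΣA·x / ΣA = 48.32478 mm.
Transfer each piece to the centroidal y-axis using Ī + A·d² with d = x − 48.32478:
  web: d = -39.32478 mm → contributes +3 681 846 mm⁴
  top flange (beyond web): d = 25.67522 mm → contributes +3 054 554 mm⁴
  bottom flange (beyond web): d = 25.67522 mm → contributes +3 054 554 mm⁴
Total I = 9 790 954 mm⁴.
Radius of gyration: k = √(I/A) = √(9 790 954 / 5 924) = 40.65416 mm.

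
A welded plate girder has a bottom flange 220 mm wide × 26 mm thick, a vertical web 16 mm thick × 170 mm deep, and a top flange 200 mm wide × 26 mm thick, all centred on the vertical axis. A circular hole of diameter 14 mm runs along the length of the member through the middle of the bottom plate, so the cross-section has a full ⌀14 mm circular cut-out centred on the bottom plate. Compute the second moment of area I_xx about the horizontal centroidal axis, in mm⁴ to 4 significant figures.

I_xx ≈ 1.105 × 10⁸ mm⁴

Treat the section as a set of non-overlapping primitives; coordinates are from the bounding-box lower-left.
Bottom plate: 220 × 26, A = 5 720 mm², y = 13 mm, Ī = 322 227 mm⁴.
Web plate: 16 × 170, A = 2 720 mm², y = 111 mm, Ī = 6 550 667 mm⁴.
Top plate: 200 × 26, A = 5 200 mm², y = 209 mm, Ī = 292 933 mm⁴.
Hole (subtracted): ⌀14, A = 153.938 mm², y = 13 mm, Ī = 1885.74 mm⁴.
Centroid: ȳ = ΣA·y / ΣA = 108.34 mm.
Transfer each piece to the horizontal centroidal axis using Ī + A·d² with d = y − 108.34:
  bottom plate: d = -95.3399 mm → contributes +52 315 307 mm⁴
  web plate: d = 2.66009 mm → contributes +6 569 914 mm⁴
  top plate: d = 100.66 mm → contributes +52 981 688 mm⁴
  hole: d = -95.3399 mm → contributes −1 401 136 mm⁴
Total I = 110 465 772 mm⁴.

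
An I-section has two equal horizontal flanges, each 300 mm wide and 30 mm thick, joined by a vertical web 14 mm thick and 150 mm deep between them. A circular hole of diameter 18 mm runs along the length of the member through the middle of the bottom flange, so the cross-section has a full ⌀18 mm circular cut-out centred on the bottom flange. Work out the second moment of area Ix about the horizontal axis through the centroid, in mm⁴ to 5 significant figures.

Split into non-overlapping primitives; take the origin at the lower-left of the bounding box.
Bottom flange: 300 × 30, A = 9 000 mm², y = 15 mm, Ī = 675 000 mm⁴.
Web: 14 × 150, A = 2 100 mm², y = 105 mm, Ī = 3 937 500 mm⁴.
Top flange: 300 × 30, A = 9 000 mm², y = 195 mm, Ī = 675 000 mm⁴.
Hole (subtracted): ⌀18, A = 254.469 mm², y = 15 mm, Ī = 5152.997 mm⁴.
Centroid: ȳ = ΣA·y / ΣA = 106.154 mm.
Transfer each piece to the horizontal axis through the centroid using Ī + A·d² with d = y − 106.154:
  bottom flange: d = -91.15402 mm → contributes +75 456 504 mm⁴
  web: d = -1.154024 mm → contributes +3 940 297 mm⁴
  top flange: d = 88.84598 mm → contributes +71 717 468 mm⁴
  hole: d = -91.15402 mm → contributes −2 119 550 mm⁴
Total I = 148 994 718 mm⁴.

Ix ≈ 1.4899 × 10⁸ mm⁴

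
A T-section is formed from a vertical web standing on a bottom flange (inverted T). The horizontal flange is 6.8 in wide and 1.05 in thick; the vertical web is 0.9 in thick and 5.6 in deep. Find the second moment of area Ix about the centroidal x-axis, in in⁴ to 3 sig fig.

Ix ≈ 46.5 in⁴

Treat the section as a set of non-overlapping primitives; coordinates are from the bounding-box lower-left.
Flange: 6.8 × 1.05, A = 7.14 in², y = 0.525 in, Ī = 0.65599 in⁴.
Web: 0.9 × 5.6, A = 5.04 in², y = 3.85 in, Ī = 13.171 in⁴.
Centroid: ȳ = ΣA·y / ΣA = 1.9009 in.
Transfer each piece to the centroidal x-axis using Ī + A·d² with d = y − 1.9009:
  flange: d = -1.3759 in → contributes +14.172 in⁴
  web: d = 1.9491 in → contributes +32.319 in⁴
Total I = 46.491 in⁴.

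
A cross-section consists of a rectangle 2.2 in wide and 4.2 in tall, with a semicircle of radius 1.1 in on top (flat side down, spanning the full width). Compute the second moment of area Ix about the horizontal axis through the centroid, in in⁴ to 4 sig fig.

Break the section into simple shapes (no overlaps), measuring from the bottom-left corner of the bounding box.
Rectangular body: 2.2 × 4.2, A = 9.24 in², y = 2.1 in, Ī = 13.5828 in⁴.
Semicircular cap: semicircle r = 1.1, A = 1.90066 in², y = 4.66685 in, Ī = 0.160695 in⁴.
Centroid: ȳ = ΣA·y / ΣA = 2.53792 in.
Transfer each piece to the horizontal axis through the centroid using Ī + A·d² with d = y − 2.53792:
  rectangular body: d = -0.437921 in → contributes +15.3548 in⁴
  semicircular cap: d = 2.12893 in → contributes +8.77519 in⁴
Total I = 24.13 in⁴.

Ix ≈ 24.13 in⁴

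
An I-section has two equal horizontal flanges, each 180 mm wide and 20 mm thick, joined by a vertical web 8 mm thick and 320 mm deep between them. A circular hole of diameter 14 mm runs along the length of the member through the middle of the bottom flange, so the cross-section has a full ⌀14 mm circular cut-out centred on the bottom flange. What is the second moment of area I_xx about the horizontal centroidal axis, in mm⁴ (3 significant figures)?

I_xx ≈ 2.26 × 10⁸ mm⁴

Decompose the section into non-overlapping parts with the origin at the bottom-left of its bounding rectangle.
Bottom flange: 180 × 20, A = 3 600 mm², y = 10 mm, Ī = 120 000 mm⁴.
Web: 8 × 320, A = 2 560 mm², y = 180 mm, Ī = 21 845 333 mm⁴.
Top flange: 180 × 20, A = 3 600 mm², y = 350 mm, Ī = 120 000 mm⁴.
Hole (subtracted): ⌀14, A = 153.94 mm², y = 10 mm, Ī = 1885.7 mm⁴.
Centroid: ȳ = ΣA·y / ΣA = 182.72 mm.
Transfer each piece to the horizontal centroidal axis using Ī + A·d² with d = y − 182.72:
  bottom flange: d = -172.72 mm → contributes +107 521 219 mm⁴
  web: d = -2.7243 mm → contributes +21 864 333 mm⁴
  top flange: d = 167.28 mm → contributes +100 852 216 mm⁴
  hole: d = -172.72 mm → contributes −4 594 423 mm⁴
Total I = 225 643 346 mm⁴.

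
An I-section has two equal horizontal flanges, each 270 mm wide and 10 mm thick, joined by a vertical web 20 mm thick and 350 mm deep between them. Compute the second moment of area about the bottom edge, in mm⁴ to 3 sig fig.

Split into non-overlapping primitives; take the origin at the lower-left of the bounding box.
Bottom flange: 270 × 10, A = 2 700 mm², y = 5 mm, Ī = 22 500 mm⁴.
Web: 20 × 350, A = 7 000 mm², y = 185 mm, Ī = 71 458 333 mm⁴.
Top flange: 270 × 10, A = 2 700 mm², y = 365 mm, Ī = 22 500 mm⁴.
Transfer each piece to the base of the section using Ī + A·d² with d = y − 0:
  bottom flange: d = 5 mm → contributes +90 000 mm⁴
  web: d = 185 mm → contributes +311 033 333 mm⁴
  top flange: d = 365 mm → contributes +359 730 000 mm⁴
Total I = 670 853 333 mm⁴.

I_base ≈ 6.71 × 10⁸ mm⁴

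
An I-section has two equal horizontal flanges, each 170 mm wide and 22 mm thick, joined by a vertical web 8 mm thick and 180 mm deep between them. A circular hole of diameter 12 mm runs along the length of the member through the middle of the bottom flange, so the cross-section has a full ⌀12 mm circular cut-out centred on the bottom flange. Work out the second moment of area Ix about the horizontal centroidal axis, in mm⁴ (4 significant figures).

Break the section into simple shapes (no overlaps), measuring from the bottom-left corner of the bounding box.
Bottom flange: 170 × 22, A = 3 740 mm², y = 11 mm, Ī = 150 847 mm⁴.
Web: 8 × 180, A = 1 440 mm², y = 112 mm, Ī = 3 888 000 mm⁴.
Top flange: 170 × 22, A = 3 740 mm², y = 213 mm, Ī = 150 847 mm⁴.
Hole (subtracted): ⌀12, A = 113.097 mm², y = 11 mm, Ī = 1017.88 mm⁴.
Centroid: ȳ = ΣA·y / ΣA = 113.297 mm.
Transfer each piece to the horizontal centroidal axis using Ī + A·d² with d = y − 113.297:
  bottom flange: d = -102.297 mm → contributes +39 288 760 mm⁴
  web: d = -1.29703 mm → contributes +3 890 422 mm⁴
  top flange: d = 99.703 mm → contributes +37 328 997 mm⁴
  hole: d = -102.297 mm → contributes −1 184 546 mm⁴
Total I = 79 323 634 mm⁴.

Ix ≈ 7.932 × 10⁷ mm⁴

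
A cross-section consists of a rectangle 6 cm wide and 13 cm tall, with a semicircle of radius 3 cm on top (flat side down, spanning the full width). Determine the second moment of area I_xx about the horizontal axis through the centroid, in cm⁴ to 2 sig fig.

Break the section into simple shapes (no overlaps), measuring from the bottom-left corner of the bounding box.
Rectangular body: 6 × 13, A = 78 cm², y = 6.5 cm, Ī = 1 099 cm⁴.
Semicircular cap: semicircle r = 3, A = 14.14 cm², y = 14.27 cm, Ī = 8.89 cm⁴.
Centroid: ȳ = ΣA·y / ΣA = 7.693 cm.
Transfer each piece to the horizontal axis through the centroid using Ī + A·d² with d = y − 7.693:
  rectangular body: d = -1.193 cm → contributes +1 209 cm⁴
  semicircular cap: d = 6.581 cm → contributes +621.1 cm⁴
Total I = 1 831 cm⁴.

I_xx ≈ 1800 cm⁴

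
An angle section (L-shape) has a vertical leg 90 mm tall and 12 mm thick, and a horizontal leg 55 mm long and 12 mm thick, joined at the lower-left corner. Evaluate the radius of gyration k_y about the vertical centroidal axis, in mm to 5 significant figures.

Split into non-overlapping primitives; take the origin at the lower-left of the bounding box.
Vertical leg: 12 × 90, A = 1 080 mm², x = 6 mm, Ī = 12 960 mm⁴.
Horizontal leg (remainder): 43 × 12, A = 516 mm², x = 33.5 mm, Ī = 79 507 mm⁴.
Centroid: x̄ = ΣA·x / ΣA = 14.89098 mm.
Transfer each piece to the vertical centroidal axis using Ī + A·d² with d = x − 14.89098:
  vertical leg: d = -8.890977 mm → contributes +98333.44 mm⁴
  horizontal leg (remainder): d = 18.60902 mm → contributes +258195.6 mm⁴
Total I = 356 529 mm⁴.
Radius of gyration: k = √(I/A) = √(356 529 / 1 596) = 14.94621 mm.

k_y ≈ 14.946 mm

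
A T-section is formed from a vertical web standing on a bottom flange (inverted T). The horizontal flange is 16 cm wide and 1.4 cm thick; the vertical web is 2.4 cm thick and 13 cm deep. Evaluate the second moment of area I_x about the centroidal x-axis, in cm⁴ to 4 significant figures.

I_x ≈ 1119 cm⁴

Decompose the section into non-overlapping parts with the origin at the bottom-left of its bounding rectangle.
Flange: 16 × 1.4, A = 22.4 cm², y = 0.7 cm, Ī = 3.65867 cm⁴.
Web: 2.4 × 13, A = 31.2 cm², y = 7.9 cm, Ī = 439.4 cm⁴.
Centroid: ȳ = ΣA·y / ΣA = 4.89104 cm.
Transfer each piece to the centroidal x-axis using Ī + A·d² with d = y − 4.89104:
  flange: d = -4.19104 cm → contributes +397.111 cm⁴
  web: d = 3.00896 cm → contributes +721.879 cm⁴
Total I = 1118.99 cm⁴.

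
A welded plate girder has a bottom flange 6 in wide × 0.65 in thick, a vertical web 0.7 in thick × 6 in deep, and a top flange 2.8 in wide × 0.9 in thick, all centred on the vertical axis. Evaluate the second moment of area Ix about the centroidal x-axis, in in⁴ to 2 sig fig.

Split into non-overlapping primitives; take the origin at the lower-left of the bounding box.
Bottom plate: 6 × 0.65, A = 3.9 in², y = 0.325 in, Ī = 0.1373 in⁴.
Web plate: 0.7 × 6, A = 4.2 in², y = 3.65 in, Ī = 12.6 in⁴.
Top plate: 2.8 × 0.9, A = 2.52 in², y = 7.1 in, Ī = 0.1701 in⁴.
Centroid: ȳ = ΣA·y / ΣA = 3.248 in.
Transfer each piece to the centroidal x-axis using Ī + A·d² with d = y − 3.248:
  bottom plate: d = -2.923 in → contributes +33.45 in⁴
  web plate: d = 0.4024 in → contributes +13.28 in⁴
  top plate: d = 3.852 in → contributes +37.57 in⁴
Total I = 84.3 in⁴.

Ix ≈ 84 in⁴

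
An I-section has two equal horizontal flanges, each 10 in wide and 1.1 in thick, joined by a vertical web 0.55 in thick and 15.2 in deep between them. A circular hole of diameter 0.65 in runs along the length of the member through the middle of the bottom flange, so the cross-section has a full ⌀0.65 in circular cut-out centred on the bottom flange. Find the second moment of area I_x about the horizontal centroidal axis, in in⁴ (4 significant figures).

I_x ≈ 1602 in⁴

Decompose the section into non-overlapping parts with the origin at the bottom-left of its bounding rectangle.
Bottom flange: 10 × 1.1, A = 11 in², y = 0.55 in, Ī = 1.10917 in⁴.
Web: 0.55 × 15.2, A = 8.36 in², y = 8.7 in, Ī = 160.958 in⁴.
Top flange: 10 × 1.1, A = 11 in², y = 16.85 in, Ī = 1.10917 in⁴.
Hole (subtracted): ⌀0.65, A = 0.331831 in², y = 0.55 in, Ī = 0.00876241 in⁴.
Centroid: ȳ = ΣA·y / ΣA = 8.79006 in.
Transfer each piece to the horizontal centroidal axis using Ī + A·d² with d = y − 8.79006:
  bottom flange: d = -8.24006 in → contributes +747.994 in⁴
  web: d = -0.0900628 in → contributes +161.026 in⁴
  top flange: d = 8.05994 in → contributes +715.698 in⁴
  hole: d = -8.24006 in → contributes −22.5396 in⁴
Total I = 1602.18 in⁴.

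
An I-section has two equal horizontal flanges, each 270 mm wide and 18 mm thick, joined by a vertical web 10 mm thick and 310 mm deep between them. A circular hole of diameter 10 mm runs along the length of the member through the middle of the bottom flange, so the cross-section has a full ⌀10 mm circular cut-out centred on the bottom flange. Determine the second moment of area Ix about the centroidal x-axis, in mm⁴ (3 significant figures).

Decompose the section into non-overlapping parts with the origin at the bottom-left of its bounding rectangle.
Bottom flange: 270 × 18, A = 4 860 mm², y = 9 mm, Ī = 131 220 mm⁴.
Web: 10 × 310, A = 3 100 mm², y = 173 mm, Ī = 24 825 833 mm⁴.
Top flange: 270 × 18, A = 4 860 mm², y = 337 mm, Ī = 131 220 mm⁴.
Hole (subtracted): ⌀10, A = 78.54 mm², y = 9 mm, Ī = 490.87 mm⁴.
Centroid: ȳ = ΣA·y / ΣA = 174.01 mm.
Transfer each piece to the centroidal x-axis using Ī + A·d² with d = y − 174.01:
  bottom flange: d = -165.01 mm → contributes +132 462 226 mm⁴
  web: d = -1.0109 mm → contributes +24 829 001 mm⁴
  top flange: d = 162.99 mm → contributes +129 239 268 mm⁴
  hole: d = -165.01 mm → contributes −2 139 020 mm⁴
Total I = 284 391 474 mm⁴.

Ix ≈ 2.84 × 10⁸ mm⁴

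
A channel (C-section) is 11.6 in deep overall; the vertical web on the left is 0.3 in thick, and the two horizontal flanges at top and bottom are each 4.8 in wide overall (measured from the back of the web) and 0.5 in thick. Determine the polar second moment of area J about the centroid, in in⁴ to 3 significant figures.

Decompose the section into non-overlapping parts with the origin at the bottom-left of its bounding rectangle.
Web: 0.3 × 11.6, A = 3.48 in², y = 5.8 in, Ī = 39.022 in⁴.
Top flange (beyond web): 4.5 × 0.5, A = 2.25 in², y = 11.35 in, Ī = 0.046875 in⁴.
Bottom flange (beyond web): 4.5 × 0.5, A = 2.25 in², y = 0.25 in, Ī = 0.046875 in⁴.
By symmetry the centroid is at mid-height, ȳ = 5.8 in.
Transfer each piece to the centroidal x-axis using Ī + A·d² with d = y − 5.8:
  web: d = 0 in → contributes +39.022 in⁴
  top flange (beyond web): d = 5.55 in → contributes +69.353 in⁴
  bottom flange (beyond web): d = -5.55 in → contributes +69.353 in⁴
Total I = 177.73 in⁴.
For the y-axis: x̄ = 1.5034 in.
Repeating about the centroidal y-axis gives I_y = 18.923 in⁴.
Polar second moment: J = I_x + I_y = 196.65 in⁴.

J ≈ 197 in⁴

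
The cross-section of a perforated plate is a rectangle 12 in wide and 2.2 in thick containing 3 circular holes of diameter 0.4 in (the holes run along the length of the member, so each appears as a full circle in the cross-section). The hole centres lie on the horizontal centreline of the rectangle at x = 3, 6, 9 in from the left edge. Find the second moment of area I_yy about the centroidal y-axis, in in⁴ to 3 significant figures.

Split into non-overlapping primitives; take the origin at the lower-left of the bounding box.
Plate: 12 × 2.2, A = 26.4 in², x = 6 in, Ī = 316.8 in⁴.
Hole 1 (subtracted): ⌀0.4, A = 0.12566 in², x = 3 in, Ī = 0.0012566 in⁴.
Hole 2 (subtracted): ⌀0.4, A = 0.12566 in², x = 6 in, Ī = 0.0012566 in⁴.
Hole 3 (subtracted): ⌀0.4, A = 0.12566 in², x = 9 in, Ī = 0.0012566 in⁴.
By symmetry the centroid is at mid-width, x̄ = 6 in.
Transfer each piece to the centroidal y-axis using Ī + A·d² with d = x − 6:
  plate: d = 0 in → contributes +316.8 in⁴
  hole 1: d = -3 in → contributes −1.1322 in⁴
  hole 2: d = 0 in → contributes −0.0012566 in⁴
  hole 3: d = 3 in → contributes −1.1322 in⁴
Total I = 314.53 in⁴.

I_yy ≈ 315 in⁴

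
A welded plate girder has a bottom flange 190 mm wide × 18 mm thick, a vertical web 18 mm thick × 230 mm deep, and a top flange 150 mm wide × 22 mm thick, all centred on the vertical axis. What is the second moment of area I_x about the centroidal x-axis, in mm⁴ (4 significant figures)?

Decompose the section into non-overlapping parts with the origin at the bottom-left of its bounding rectangle.
Bottom plate: 190 × 18, A = 3 420 mm², y = 9 mm, Ī = 92 340 mm⁴.
Web plate: 18 × 230, A = 4 140 mm², y = 133 mm, Ī = 18 250 500 mm⁴.
Top plate: 150 × 22, A = 3 300 mm², y = 259 mm, Ī = 133 100 mm⁴.
Centroid: ȳ = ΣA·y / ΣA = 132.238 mm.
Transfer each piece to the centroidal x-axis using Ī + A·d² with d = y − 132.238:
  bottom plate: d = -123.238 mm → contributes +52 033 585 mm⁴
  web plate: d = 0.762431 mm → contributes +18 252 907 mm⁴
  top plate: d = 126.762 mm → contributes +53 159 856 mm⁴
Total I = 123 446 347 mm⁴.

I_x ≈ 1.234 × 10⁸ mm⁴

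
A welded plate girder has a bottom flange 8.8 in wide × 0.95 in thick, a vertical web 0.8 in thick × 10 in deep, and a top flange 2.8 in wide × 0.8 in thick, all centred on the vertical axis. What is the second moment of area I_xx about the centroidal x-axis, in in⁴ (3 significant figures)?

I_xx ≈ 322 in⁴

Split into non-overlapping primitives; take the origin at the lower-left of the bounding box.
Bottom plate: 8.8 × 0.95, A = 8.36 in², y = 0.475 in, Ī = 0.62874 in⁴.
Web plate: 0.8 × 10, A = 8 in², y = 5.95 in, Ī = 66.667 in⁴.
Top plate: 2.8 × 0.8, A = 2.24 in², y = 11.35 in, Ī = 0.11947 in⁴.
Centroid: ȳ = ΣA·y / ΣA = 4.1395 in.
Transfer each piece to the centroidal x-axis using Ī + A·d² with d = y − 4.1395:
  bottom plate: d = -3.6645 in → contributes +112.89 in⁴
  web plate: d = 1.8105 in → contributes +92.889 in⁴
  top plate: d = 7.2105 in → contributes +116.58 in⁴
Total I = 322.36 in⁴.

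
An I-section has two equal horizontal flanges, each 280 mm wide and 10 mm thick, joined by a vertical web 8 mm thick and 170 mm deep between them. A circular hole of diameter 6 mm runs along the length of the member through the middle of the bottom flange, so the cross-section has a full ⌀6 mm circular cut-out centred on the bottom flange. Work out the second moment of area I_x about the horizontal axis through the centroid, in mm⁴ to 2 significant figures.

Decompose the section into non-overlapping parts with the origin at the bottom-left of its bounding rectangle.
Bottom flange: 280 × 10, A = 2 800 mm², y = 5 mm, Ī = 23 333 mm⁴.
Web: 8 × 170, A = 1 360 mm², y = 95 mm, Ī = 3 275 333 mm⁴.
Top flange: 280 × 10, A = 2 800 mm², y = 185 mm, Ī = 23 333 mm⁴.
Hole (subtracted): ⌀6, A = 28.27 mm², y = 5 mm, Ī = 63.62 mm⁴.
Centroid: ȳ = ΣA·y / ΣA = 95.37 mm.
Transfer each piece to the horizontal axis through the centroid using Ī + A·d² with d = y − 95.37:
  bottom flange: d = -90.37 mm → contributes +22 888 733 mm⁴
  web: d = -0.3671 mm → contributes +3 275 517 mm⁴
  top flange: d = 89.63 mm → contributes +22 518 688 mm⁴
  hole: d = -90.37 mm → contributes −230 958 mm⁴
Total I = 48 451 980 mm⁴.

I_x ≈ 4.8 × 10⁷ mm⁴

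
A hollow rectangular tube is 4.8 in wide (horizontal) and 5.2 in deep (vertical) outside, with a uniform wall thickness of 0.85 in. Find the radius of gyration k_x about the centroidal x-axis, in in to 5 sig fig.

k_x ≈ 1.7892 in

Decompose the section into non-overlapping parts with the origin at the bottom-left of its bounding rectangle.
Outer rectangle: 4.8 × 5.2, A = 24.96 in², y = 2.6 in, Ī = 56.2432 in⁴.
Inner void (subtracted): 3.1 × 3.5, A = 10.85 in², y = 2.6 in, Ī = 11.07604 in⁴.
By symmetry the centroid is at mid-height, ȳ = 2.6 in.
All pieces are centred on the centroidal x-axis, so I = ΣĪ (holes subtracted) = 45.16716 in⁴.
Radius of gyration: k = √(I/A) = √(45.16716 / 14.11) = 1.789155 in.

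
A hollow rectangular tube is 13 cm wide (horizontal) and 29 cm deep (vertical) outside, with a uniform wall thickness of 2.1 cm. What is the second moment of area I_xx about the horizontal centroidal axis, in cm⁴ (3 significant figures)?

Decompose the section into non-overlapping parts with the origin at the bottom-left of its bounding rectangle.
Outer rectangle: 13 × 29, A = 377 cm², y = 14.5 cm, Ī = 26 421 cm⁴.
Inner void (subtracted): 8.8 × 24.8, A = 218.24 cm², y = 14.5 cm, Ī = 11 186 cm⁴.
By symmetry the centroid is at mid-height, ȳ = 14.5 cm.
All pieces are centred on the horizontal centroidal axis, so I = ΣĪ (holes subtracted) = 15 236 cm⁴.

I_xx ≈ 1.52 × 10⁴ cm⁴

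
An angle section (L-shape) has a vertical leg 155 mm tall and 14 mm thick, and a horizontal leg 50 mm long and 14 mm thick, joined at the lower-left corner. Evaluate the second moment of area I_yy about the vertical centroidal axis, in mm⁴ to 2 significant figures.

I_yy ≈ 3.5 × 10⁵ mm⁴

Break the section into simple shapes (no overlaps), measuring from the bottom-left corner of the bounding box.
Vertical leg: 14 × 155, A = 2 170 mm², x = 7 mm, Ī = 35 443 mm⁴.
Horizontal leg (remainder): 36 × 14, A = 504 mm², x = 32 mm, Ī = 54 432 mm⁴.
Centroid: x̄ = ΣA·x / ΣA = 11.71 mm.
Transfer each piece to the vertical centroidal axis using Ī + A·d² with d = x − 11.71:
  vertical leg: d = -4.712 mm → contributes +83 625 mm⁴
  horizontal leg (remainder): d = 20.29 mm → contributes +261 879 mm⁴
Total I = 345 504 mm⁴.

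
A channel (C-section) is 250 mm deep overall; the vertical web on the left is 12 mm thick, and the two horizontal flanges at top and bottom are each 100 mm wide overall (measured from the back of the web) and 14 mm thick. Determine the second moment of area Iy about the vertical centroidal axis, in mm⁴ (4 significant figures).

Split into non-overlapping primitives; take the origin at the lower-left of the bounding box.
Web: 12 × 250, A = 3 000 mm², x = 6 mm, Ī = 36 000 mm⁴.
Top flange (beyond web): 88 × 14, A = 1 232 mm², x = 56 mm, Ī = 795 051 mm⁴.
Bottom flange (beyond web): 88 × 14, A = 1 232 mm², x = 56 mm, Ī = 795 051 mm⁴.
Centroid: x̄ = ΣA·x / ΣA = 28.5476 mm.
Transfer each piece to the vertical centroidal axis using Ī + A·d² with d = x − 28.5476:
  web: d = -22.5476 mm → contributes +1 561 181 mm⁴
  top flange (beyond web): d = 27.4524 mm → contributes +1 723 529 mm⁴
  bottom flange (beyond web): d = 27.4524 mm → contributes +1 723 529 mm⁴
Total I = 5 008 239 mm⁴.

Iy ≈ 5.008 × 10⁶ mm⁴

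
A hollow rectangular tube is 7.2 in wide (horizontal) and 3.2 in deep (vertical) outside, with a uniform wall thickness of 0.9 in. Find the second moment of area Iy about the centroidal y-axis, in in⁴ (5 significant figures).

Treat the section as a set of non-overlapping primitives; coordinates are from the bounding-box lower-left.
Outer rectangle: 7.2 × 3.2, A = 23.04 in², x = 3.6 in, Ī = 99.5328 in⁴.
Inner void (subtracted): 5.4 × 1.4, A = 7.56 in², x = 3.6 in, Ī = 18.3708 in⁴.
By symmetry the centroid is at mid-width, x̄ = 3.6 in.
All pieces are centred on the centroidal y-axis, so I = ΣĪ (holes subtracted) = 81.162 in⁴.

Iy ≈ 81.162 in⁴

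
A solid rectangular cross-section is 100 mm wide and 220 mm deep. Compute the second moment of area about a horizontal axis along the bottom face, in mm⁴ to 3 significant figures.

The section: 100 × 220, A = 22 000 mm², y = 110 mm, Ī = 88 733 333 mm⁴.
Transfer it to the bottom edge using Ī + A·d² with d = y − 0:
  the section: d = 110 mm → contributes +354 933 333 mm⁴
Total I = 354 933 333 mm⁴.

I_base ≈ 3.55 × 10⁸ mm⁴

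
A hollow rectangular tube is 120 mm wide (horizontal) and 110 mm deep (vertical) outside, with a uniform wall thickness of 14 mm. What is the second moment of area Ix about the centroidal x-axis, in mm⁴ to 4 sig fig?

Ix ≈ 9.083 × 10⁶ mm⁴

Treat the section as a set of non-overlapping primitives; coordinates are from the bounding-box lower-left.
Outer rectangle: 120 × 110, A = 13 200 mm², y = 55 mm, Ī = 13 310 000 mm⁴.
Inner void (subtracted): 92 × 82, A = 7 544 mm², y = 55 mm, Ī = 4 227 155 mm⁴.
By symmetry the centroid is at mid-height, ȳ = 55 mm.
All pieces are centred on the centroidal x-axis, so I = ΣĪ (holes subtracted) = 9 082 845 mm⁴.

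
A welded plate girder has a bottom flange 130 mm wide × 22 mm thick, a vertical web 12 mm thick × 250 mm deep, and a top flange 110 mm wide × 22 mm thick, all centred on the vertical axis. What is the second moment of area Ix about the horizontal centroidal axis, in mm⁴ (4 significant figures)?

Ix ≈ 1.131 × 10⁸ mm⁴

Treat the section as a set of non-overlapping primitives; coordinates are from the bounding-box lower-left.
Bottom plate: 130 × 22, A = 2 860 mm², y = 11 mm, Ī = 115 353 mm⁴.
Web plate: 12 × 250, A = 3 000 mm², y = 147 mm, Ī = 15 625 000 mm⁴.
Top plate: 110 × 22, A = 2 420 mm², y = 283 mm, Ī = 97606.7 mm⁴.
Centroid: ȳ = ΣA·y / ΣA = 139.773 mm.
Transfer each piece to the horizontal centroidal axis using Ī + A·d² with d = y − 139.773:
  bottom plate: d = -128.773 mm → contributes +47 541 223 mm⁴
  web plate: d = 7.22705 mm → contributes +15 781 691 mm⁴
  top plate: d = 143.227 mm → contributes +49 741 459 mm⁴
Total I = 113 064 373 mm⁴.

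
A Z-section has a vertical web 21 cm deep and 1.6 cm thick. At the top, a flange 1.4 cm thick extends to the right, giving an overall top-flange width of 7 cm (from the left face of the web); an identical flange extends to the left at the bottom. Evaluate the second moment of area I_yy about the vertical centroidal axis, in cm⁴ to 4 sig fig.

I_yy ≈ 229.1 cm⁴

Break the section into simple shapes (no overlaps), measuring from the bottom-left corner of the bounding box.
Web: 1.6 × 21, A = 33.6 cm², x = 6.2 cm, Ī = 7.168 cm⁴.
Top flange (beyond web): 5.4 × 1.4, A = 7.56 cm², x = 9.7 cm, Ī = 18.3708 cm⁴.
Bottom flange (beyond web): 5.4 × 1.4, A = 7.56 cm², x = 2.7 cm, Ī = 18.3708 cm⁴.
Centroid: x̄ = ΣA·x / ΣA = 6.2 cm.
Transfer each piece to the vertical centroidal axis using Ī + A·d² with d = x − 6.2:
  web: d = 0 cm → contributes +7.168 cm⁴
  top flange (beyond web): d = 3.5 cm → contributes +110.981 cm⁴
  bottom flange (beyond web): d = -3.5 cm → contributes +110.981 cm⁴
Total I = 229.13 cm⁴.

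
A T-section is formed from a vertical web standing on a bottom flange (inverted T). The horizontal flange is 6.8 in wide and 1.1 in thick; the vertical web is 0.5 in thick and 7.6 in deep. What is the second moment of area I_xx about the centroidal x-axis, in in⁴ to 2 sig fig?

Decompose the section into non-overlapping parts with the origin at the bottom-left of its bounding rectangle.
Flange: 6.8 × 1.1, A = 7.48 in², y = 0.55 in, Ī = 0.7542 in⁴.
Web: 0.5 × 7.6, A = 3.8 in², y = 4.9 in, Ī = 18.29 in⁴.
Centroid: ȳ = ΣA·y / ΣA = 2.015 in.
Transfer each piece to the centroidal x-axis using Ī + A·d² with d = y − 2.015:
  flange: d = -1.465 in → contributes +16.82 in⁴
  web: d = 2.885 in → contributes +49.91 in⁴
Total I = 66.73 in⁴.

I_xx ≈ 67 in⁴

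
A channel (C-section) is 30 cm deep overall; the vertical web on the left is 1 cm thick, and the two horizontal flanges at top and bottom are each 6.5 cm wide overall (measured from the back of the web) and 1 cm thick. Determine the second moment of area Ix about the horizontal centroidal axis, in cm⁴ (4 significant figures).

Ix ≈ 4564 cm⁴

Split into non-overlapping primitives; take the origin at the lower-left of the bounding box.
Web: 1 × 30, A = 30 cm², y = 15 cm, Ī = 2 250 cm⁴.
Top flange (beyond web): 5.5 × 1, A = 5.5 cm², y = 29.5 cm, Ī = 0.458333 cm⁴.
Bottom flange (beyond web): 5.5 × 1, A = 5.5 cm², y = 0.5 cm, Ī = 0.458333 cm⁴.
By symmetry the centroid is at mid-height, ȳ = 15 cm.
Transfer each piece to the horizontal centroidal axis using Ī + A·d² with d = y − 15:
  web: d = 0 cm → contributes +2 250 cm⁴
  top flange (beyond web): d = 14.5 cm → contributes +1156.83 cm⁴
  bottom flange (beyond web): d = -14.5 cm → contributes +1156.83 cm⁴
Total I = 4563.67 cm⁴.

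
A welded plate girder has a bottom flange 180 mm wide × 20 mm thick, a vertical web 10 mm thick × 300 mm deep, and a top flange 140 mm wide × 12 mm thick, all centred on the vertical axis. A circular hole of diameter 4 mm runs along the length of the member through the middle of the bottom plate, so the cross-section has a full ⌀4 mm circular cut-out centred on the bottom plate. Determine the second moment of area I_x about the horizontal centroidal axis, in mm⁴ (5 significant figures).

Split into non-overlapping primitives; take the origin at the lower-left of the bounding box.
Bottom plate: 180 × 20, A = 3 600 mm², y = 10 mm, Ī = 120 000 mm⁴.
Web plate: 10 × 300, A = 3 000 mm², y = 170 mm, Ī = 22 500 000 mm⁴.
Top plate: 140 × 12, A = 1 680 mm², y = 326 mm, Ī = 20 160 mm⁴.
Hole (subtracted): ⌀4, A = 12.56637 mm², y = 10 mm, Ī = 12.56637 mm⁴.
Centroid: ȳ = ΣA·y / ΣA = 132.2725 mm.
Transfer each piece to the horizontal centroidal axis using Ī + A·d² with d = y − 132.2725:
  bottom plate: d = -122.2725 mm → contributes +53 942 055 mm⁴
  web plate: d = 37.72747 mm → contributes +26 770 087 mm⁴
  top plate: d = 193.7275 mm → contributes +63 071 121 mm⁴
  hole: d = -122.2725 mm → contributes −187 887 mm⁴
Total I = 143 595 376 mm⁴.

I_x ≈ 1.4360 × 10⁸ mm⁴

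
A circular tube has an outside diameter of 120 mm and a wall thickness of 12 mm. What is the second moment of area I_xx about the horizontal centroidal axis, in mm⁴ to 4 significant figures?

Treat the section as a set of non-overlapping primitives; coordinates are from the bounding-box lower-left.
Outer circle: ⌀120, A = 11309.7 mm², y = 60 mm, Ī = 10 178 760 mm⁴.
Bore (subtracted): ⌀96, A = 7238.23 mm², y = 60 mm, Ī = 4 169 220 mm⁴.
By symmetry the centroid is at mid-height, ȳ = 60 mm.
All pieces are centred on the horizontal centroidal axis, so I = ΣĪ (holes subtracted) = 6 009 540 mm⁴.

I_xx ≈ 6.010 × 10⁶ mm⁴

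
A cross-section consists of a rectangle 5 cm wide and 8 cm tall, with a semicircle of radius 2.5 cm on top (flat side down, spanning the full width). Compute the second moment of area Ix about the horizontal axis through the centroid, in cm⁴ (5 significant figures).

Split into non-overlapping primitives; take the origin at the lower-left of the bounding box.
Rectangular body: 5 × 8, A = 40 cm², y = 4 cm, Ī = 213.3333 cm⁴.
Semicircular cap: semicircle r = 2.5, A = 9.817477 cm², y = 9.061033 cm, Ī = 4.287381 cm⁴.
Centroid: ȳ = ΣA·y / ΣA = 4.997372 cm.
Transfer each piece to the horizontal axis through the centroid using Ī + A·d² with d = y − 4.997372:
  rectangular body: d = -0.9973724 cm → contributes +253.1234 cm⁴
  semicircular cap: d = 4.063661 cm → contributes +166.4067 cm⁴
Total I = 419.5301 cm⁴.

Ix ≈ 419.53 cm⁴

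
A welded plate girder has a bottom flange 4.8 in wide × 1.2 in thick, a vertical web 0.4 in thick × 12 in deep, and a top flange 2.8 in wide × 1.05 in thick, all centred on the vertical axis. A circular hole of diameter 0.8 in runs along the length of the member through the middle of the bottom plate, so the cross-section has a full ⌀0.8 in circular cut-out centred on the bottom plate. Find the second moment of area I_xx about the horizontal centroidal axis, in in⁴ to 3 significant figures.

Decompose the section into non-overlapping parts with the origin at the bottom-left of its bounding rectangle.
Bottom plate: 4.8 × 1.2, A = 5.76 in², y = 0.6 in, Ī = 0.6912 in⁴.
Web plate: 0.4 × 12, A = 4.8 in², y = 7.2 in, Ī = 57.6 in⁴.
Top plate: 2.8 × 1.05, A = 2.94 in², y = 13.725 in, Ī = 0.27011 in⁴.
Hole (subtracted): ⌀0.8, A = 0.50265 in², y = 0.6 in, Ī = 0.020106 in⁴.
Centroid: ȳ = ΣA·y / ΣA = 6.0063 in.
Transfer each piece to the horizontal centroidal axis using Ī + A·d² with d = y − 6.0063:
  bottom plate: d = -5.4063 in → contributes +169.04 in⁴
  web plate: d = 1.1937 in → contributes +64.44 in⁴
  top plate: d = 7.7187 in → contributes +175.43 in⁴
  hole: d = -5.4063 in → contributes −14.712 in⁴
Total I = 394.2 in⁴.

I_xx ≈ 394 in⁴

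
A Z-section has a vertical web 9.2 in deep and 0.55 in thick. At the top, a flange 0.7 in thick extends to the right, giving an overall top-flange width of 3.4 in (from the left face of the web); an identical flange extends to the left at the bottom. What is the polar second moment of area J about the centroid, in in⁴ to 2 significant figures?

J ≈ 120 in⁴

Decompose the section into non-overlapping parts with the origin at the bottom-left of its bounding rectangle.
Web: 0.55 × 9.2, A = 5.06 in², y = 4.6 in, Ī = 35.69 in⁴.
Top flange (beyond web): 2.85 × 0.7, A = 1.995 in², y = 8.85 in, Ī = 0.08146 in⁴.
Bottom flange (beyond web): 2.85 × 0.7, A = 1.995 in², y = 0.35 in, Ī = 0.08146 in⁴.
Centroid: ȳ = ΣA·y / ΣA = 4.6 in.
Transfer each piece to the centroidal x-axis using Ī + A·d² with d = y − 4.6:
  web: d = 0 in → contributes +35.69 in⁴
  top flange (beyond web): d = 4.25 in → contributes +36.12 in⁴
  bottom flange (beyond web): d = -4.25 in → contributes +36.12 in⁴
Total I = 107.9 in⁴.
For the y-axis: x̄ = 3.125 in.
Repeating about the centroidal y-axis gives I_y = 14.36 in⁴.
Polar second moment: J = I_x + I_y = 122.3 in⁴.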